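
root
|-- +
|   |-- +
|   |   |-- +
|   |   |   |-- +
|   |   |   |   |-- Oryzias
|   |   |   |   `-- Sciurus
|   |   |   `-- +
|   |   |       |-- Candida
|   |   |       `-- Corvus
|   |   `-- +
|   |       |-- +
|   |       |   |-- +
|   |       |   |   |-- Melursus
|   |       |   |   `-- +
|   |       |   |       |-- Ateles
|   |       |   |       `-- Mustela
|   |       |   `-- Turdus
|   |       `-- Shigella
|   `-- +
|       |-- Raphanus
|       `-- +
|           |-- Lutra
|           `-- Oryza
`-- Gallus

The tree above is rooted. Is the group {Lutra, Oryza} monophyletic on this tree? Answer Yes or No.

The most recent common ancestor of these taxa subtends (Lutra,Oryza).
That clade has exactly 2 tips — every listed taxon and nothing else — so the group is monophyletic.

Yes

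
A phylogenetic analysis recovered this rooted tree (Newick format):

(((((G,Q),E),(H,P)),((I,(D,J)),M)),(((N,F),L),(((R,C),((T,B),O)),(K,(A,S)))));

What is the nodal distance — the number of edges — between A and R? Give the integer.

6

The MRCA of A and R is the node subtending (((R,C),((T,B),O)),(K,(A,S))).
From A up to that node: 3 branches. From R up to the same node: 3 branches. Total: 3 + 3 = 6.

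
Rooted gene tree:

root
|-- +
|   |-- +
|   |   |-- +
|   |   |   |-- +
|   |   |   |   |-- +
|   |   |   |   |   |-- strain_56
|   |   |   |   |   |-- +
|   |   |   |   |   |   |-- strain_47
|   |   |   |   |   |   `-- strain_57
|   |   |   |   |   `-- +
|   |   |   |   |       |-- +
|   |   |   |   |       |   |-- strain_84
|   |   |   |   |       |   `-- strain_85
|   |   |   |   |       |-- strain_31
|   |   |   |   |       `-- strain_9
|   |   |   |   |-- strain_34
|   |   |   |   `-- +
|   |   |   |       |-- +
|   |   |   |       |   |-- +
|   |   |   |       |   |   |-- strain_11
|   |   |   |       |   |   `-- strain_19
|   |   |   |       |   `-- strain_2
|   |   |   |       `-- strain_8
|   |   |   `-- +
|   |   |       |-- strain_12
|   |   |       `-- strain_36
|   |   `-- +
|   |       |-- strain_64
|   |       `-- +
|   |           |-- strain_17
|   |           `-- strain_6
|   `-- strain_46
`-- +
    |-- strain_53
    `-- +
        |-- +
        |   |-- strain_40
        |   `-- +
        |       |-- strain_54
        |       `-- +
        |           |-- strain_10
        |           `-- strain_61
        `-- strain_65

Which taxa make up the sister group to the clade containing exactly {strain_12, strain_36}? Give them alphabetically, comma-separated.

strain_11, strain_19, strain_2, strain_31, strain_34, strain_47, strain_56, strain_57, strain_8, strain_84, strain_85, strain_9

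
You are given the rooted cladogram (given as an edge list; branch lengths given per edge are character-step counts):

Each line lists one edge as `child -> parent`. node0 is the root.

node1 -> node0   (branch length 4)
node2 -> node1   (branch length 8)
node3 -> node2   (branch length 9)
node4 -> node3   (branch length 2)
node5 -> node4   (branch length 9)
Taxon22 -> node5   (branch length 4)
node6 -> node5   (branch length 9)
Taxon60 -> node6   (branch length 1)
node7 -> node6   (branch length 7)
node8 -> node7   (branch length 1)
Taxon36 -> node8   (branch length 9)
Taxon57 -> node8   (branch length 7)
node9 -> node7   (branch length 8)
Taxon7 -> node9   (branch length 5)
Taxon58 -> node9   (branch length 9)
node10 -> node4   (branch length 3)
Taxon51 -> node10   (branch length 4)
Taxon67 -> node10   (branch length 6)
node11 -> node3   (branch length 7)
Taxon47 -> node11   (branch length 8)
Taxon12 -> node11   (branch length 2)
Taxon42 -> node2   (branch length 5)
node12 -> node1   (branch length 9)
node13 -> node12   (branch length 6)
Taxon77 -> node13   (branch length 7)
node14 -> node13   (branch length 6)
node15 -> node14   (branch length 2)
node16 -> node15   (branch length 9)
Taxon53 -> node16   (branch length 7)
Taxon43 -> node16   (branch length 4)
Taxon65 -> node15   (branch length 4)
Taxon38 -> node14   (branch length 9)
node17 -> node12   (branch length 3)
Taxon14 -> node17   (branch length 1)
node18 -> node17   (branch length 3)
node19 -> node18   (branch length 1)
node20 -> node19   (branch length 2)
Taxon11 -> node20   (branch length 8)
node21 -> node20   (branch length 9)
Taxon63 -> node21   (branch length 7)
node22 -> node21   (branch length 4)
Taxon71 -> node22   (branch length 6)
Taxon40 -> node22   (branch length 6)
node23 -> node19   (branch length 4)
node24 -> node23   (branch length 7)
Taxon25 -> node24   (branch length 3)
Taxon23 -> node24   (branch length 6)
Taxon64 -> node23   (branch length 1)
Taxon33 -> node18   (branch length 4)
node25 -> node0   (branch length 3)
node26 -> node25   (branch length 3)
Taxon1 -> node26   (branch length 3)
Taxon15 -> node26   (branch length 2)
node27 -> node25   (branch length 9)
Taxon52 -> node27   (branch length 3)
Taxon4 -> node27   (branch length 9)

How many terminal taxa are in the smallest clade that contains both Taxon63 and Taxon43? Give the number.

The MRCA of Taxon63 and Taxon43 is the node subtending ((Taxon77,(((Taxon53,Taxon43),Taxon65),Taxon38)),(Taxon14,(((Taxon11,(Taxon63,(Taxon71,Taxon40))),((Taxon25,Taxon23),Taxon64)),Taxon33))).
That clade contains 14 terminal taxa: Taxon11, Taxon14, Taxon23, Taxon25, Taxon33, Taxon38, Taxon40, Taxon43, Taxon53, Taxon63, Taxon64, Taxon65, Taxon71, Taxon77.

14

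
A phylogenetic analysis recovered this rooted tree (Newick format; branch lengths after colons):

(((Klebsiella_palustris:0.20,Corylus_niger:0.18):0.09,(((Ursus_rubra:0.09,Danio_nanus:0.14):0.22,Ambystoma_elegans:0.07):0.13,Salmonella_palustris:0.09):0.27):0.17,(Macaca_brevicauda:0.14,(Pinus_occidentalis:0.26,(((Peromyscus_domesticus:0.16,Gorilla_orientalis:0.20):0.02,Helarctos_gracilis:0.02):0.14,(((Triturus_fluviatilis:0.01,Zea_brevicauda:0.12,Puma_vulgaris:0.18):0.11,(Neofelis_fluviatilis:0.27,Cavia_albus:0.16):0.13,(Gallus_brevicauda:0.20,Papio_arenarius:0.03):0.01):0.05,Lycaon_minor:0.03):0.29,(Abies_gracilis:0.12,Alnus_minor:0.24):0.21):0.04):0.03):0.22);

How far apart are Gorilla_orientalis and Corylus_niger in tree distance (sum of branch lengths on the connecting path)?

The path runs Gorilla_orientalis → … → MRCA → … → Corylus_niger; the MRCA is the root of the tree.
Branch lengths along that path: 0.20 + 0.02 + 0.14 + 0.04 + 0.03 + 0.22 + 0.17 + 0.09 + 0.18 = 1.09.

1.09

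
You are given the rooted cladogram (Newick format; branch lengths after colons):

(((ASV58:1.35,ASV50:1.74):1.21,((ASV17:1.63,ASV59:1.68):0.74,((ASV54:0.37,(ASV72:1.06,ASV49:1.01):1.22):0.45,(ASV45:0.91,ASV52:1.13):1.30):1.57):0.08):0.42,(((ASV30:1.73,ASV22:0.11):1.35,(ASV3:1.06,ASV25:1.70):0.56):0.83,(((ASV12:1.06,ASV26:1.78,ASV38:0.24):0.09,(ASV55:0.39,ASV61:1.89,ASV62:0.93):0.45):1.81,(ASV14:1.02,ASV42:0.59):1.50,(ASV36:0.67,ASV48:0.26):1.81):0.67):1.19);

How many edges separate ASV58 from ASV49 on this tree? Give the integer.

7

The MRCA of ASV58 and ASV49 is the node subtending ((ASV58,ASV50),((ASV17,ASV59),((ASV54,(ASV72,ASV49)),(ASV45,ASV52)))).
From ASV58 up to that node: 2 branches. From ASV49 up to the same node: 5 branches. Total: 2 + 5 = 7.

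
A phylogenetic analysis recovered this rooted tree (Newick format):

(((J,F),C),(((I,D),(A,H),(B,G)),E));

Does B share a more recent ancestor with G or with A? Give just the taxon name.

G

The MRCA of B and G subtends (B,G) (2 taxa).
The MRCA of B and A subtends ((I,D),(A,H),(B,G)) (6 taxa).
The first is nested inside the second, so B shares a more recent common ancestor with G.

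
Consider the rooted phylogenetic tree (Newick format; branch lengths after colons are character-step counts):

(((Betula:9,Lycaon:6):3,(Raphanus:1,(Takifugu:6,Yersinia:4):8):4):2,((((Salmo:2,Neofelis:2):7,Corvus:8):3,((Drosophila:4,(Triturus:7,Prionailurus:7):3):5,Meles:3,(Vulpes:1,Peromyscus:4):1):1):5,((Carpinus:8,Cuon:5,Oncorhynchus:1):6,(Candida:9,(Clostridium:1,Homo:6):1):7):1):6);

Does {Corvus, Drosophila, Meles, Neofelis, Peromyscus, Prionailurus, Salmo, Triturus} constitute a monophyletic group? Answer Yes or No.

The MRCA of the listed taxa subtends (((Salmo,Neofelis),Corvus),((Drosophila,(Triturus,Prionailurus)),Meles,(Vulpes,Peromyscus))).
That clade also contains Vulpes, which is not in the proposed group, so the group is not monophyletic.

No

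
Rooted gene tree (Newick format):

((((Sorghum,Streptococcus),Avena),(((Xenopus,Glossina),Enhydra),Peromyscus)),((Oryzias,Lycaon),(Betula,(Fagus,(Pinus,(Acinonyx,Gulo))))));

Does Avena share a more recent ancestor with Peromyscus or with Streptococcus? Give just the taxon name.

Streptococcus

The MRCA of Avena and Streptococcus subtends ((Sorghum,Streptococcus),Avena) (3 taxa).
The MRCA of Avena and Peromyscus subtends (((Sorghum,Streptococcus),Avena),(((Xenopus,Glossina),Enhydra),Peromyscus)) (7 taxa).
The first is nested inside the second, so Avena shares a more recent common ancestor with Streptococcus.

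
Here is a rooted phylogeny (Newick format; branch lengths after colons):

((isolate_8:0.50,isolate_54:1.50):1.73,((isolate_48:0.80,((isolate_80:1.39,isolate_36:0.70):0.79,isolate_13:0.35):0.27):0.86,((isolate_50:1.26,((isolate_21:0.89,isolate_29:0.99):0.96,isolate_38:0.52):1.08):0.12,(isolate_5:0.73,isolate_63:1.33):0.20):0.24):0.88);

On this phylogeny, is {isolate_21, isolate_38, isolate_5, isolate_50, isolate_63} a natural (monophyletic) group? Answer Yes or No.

The MRCA of the listed taxa subtends ((isolate_50,((isolate_21,isolate_29),isolate_38)),(isolate_5,isolate_63)).
That clade also contains isolate_29, which is not in the proposed group, so the group is not monophyletic.

No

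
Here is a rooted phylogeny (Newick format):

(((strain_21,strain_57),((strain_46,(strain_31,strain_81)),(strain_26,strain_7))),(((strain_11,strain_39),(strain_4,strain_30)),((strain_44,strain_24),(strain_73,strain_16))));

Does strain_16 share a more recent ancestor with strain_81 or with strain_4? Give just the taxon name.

strain_4

The MRCA of strain_16 and strain_4 subtends (((strain_11,strain_39),(strain_4,strain_30)),((strain_44,strain_24),(strain_73,strain_16))) (8 taxa).
The MRCA of strain_16 and strain_81 is the root, subtending the entire tree (15 taxa).
The first is nested inside the second, so strain_16 shares a more recent common ancestor with strain_4.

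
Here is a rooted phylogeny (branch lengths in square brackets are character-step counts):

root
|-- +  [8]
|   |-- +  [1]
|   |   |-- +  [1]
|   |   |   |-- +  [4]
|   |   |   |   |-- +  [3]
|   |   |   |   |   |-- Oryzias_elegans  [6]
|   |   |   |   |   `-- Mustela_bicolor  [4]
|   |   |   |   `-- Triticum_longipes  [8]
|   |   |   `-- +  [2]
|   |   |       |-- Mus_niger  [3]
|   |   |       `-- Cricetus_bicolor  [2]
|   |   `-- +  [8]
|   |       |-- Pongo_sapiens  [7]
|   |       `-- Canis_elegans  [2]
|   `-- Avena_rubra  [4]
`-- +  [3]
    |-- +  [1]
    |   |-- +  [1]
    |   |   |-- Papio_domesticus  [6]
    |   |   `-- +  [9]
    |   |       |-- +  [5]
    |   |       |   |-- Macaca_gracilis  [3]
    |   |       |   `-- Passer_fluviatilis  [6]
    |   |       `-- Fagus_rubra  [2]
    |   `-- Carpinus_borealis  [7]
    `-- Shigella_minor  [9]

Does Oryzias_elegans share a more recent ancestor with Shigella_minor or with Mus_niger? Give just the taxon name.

The MRCA of Oryzias_elegans and Mus_niger subtends (((Oryzias_elegans,Mustela_bicolor),Triticum_longipes),(Mus_niger,Cricetus_bicolor)) (5 taxa).
The MRCA of Oryzias_elegans and Shigella_minor is the root, subtending the entire tree (14 taxa).
The first is nested inside the second, so Oryzias_elegans shares a more recent common ancestor with Mus_niger.

Mus_niger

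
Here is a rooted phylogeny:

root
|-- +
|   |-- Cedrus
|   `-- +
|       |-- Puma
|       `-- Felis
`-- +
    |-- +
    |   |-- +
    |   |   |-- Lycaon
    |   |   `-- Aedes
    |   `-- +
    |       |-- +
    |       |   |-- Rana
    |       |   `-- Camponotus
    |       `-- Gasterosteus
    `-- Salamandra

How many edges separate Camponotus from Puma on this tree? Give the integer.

8

The MRCA of Camponotus and Puma is the root of the tree.
From Camponotus up to that node: 5 branches. From Puma up to the same node: 3 branches. Total: 5 + 3 = 8.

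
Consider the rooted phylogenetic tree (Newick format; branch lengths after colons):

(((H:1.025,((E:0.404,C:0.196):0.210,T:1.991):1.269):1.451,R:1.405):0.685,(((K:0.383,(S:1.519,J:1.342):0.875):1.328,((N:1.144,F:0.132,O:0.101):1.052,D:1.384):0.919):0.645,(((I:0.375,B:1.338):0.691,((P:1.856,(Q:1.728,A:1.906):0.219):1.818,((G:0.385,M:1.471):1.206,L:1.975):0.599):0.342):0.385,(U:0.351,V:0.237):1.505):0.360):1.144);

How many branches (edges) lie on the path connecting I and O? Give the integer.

The MRCA of I and O is the node subtending (((K,(S,J)),((N,F,O),D)),(((I,B),((P,(Q,A)),((G,M),L))),(U,V))).
From I up to that node: 4 branches. From O up to the same node: 4 branches. Total: 4 + 4 = 8.

8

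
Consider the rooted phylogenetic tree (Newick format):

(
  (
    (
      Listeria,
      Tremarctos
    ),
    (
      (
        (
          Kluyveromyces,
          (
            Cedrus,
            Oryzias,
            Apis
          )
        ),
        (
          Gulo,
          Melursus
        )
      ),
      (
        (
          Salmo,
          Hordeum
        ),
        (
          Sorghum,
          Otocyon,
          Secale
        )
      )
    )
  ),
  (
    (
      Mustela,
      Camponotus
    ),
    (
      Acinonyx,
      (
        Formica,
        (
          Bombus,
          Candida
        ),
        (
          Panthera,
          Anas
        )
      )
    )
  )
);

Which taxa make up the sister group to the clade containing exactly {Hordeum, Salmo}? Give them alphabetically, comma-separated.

Otocyon, Secale, Sorghum

The clade containing exactly {Hordeum, Salmo} attaches to the tree at the node subtending ((Salmo,Hordeum),(Sorghum,Otocyon,Secale)).
The other lineage descending from that same node — the sister group — is (Sorghum,Otocyon,Secale); its 3 tips in alphabetical order are the answer.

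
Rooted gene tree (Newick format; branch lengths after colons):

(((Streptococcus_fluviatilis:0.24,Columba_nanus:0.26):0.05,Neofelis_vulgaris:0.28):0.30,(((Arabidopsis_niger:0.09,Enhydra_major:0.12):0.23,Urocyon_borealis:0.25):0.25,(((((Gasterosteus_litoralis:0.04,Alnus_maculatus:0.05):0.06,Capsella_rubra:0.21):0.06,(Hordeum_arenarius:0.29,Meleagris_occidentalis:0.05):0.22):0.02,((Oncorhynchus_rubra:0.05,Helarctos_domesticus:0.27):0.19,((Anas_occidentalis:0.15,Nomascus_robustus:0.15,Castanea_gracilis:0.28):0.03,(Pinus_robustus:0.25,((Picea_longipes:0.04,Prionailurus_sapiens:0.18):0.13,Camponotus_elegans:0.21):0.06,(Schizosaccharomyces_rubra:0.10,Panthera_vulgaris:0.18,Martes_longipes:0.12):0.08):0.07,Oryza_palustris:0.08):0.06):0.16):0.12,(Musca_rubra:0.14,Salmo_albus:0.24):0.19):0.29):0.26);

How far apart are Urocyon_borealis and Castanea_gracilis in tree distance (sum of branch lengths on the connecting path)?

The path runs Urocyon_borealis → … → MRCA → … → Castanea_gracilis; the MRCA is the node subtending (((Arabidopsis_niger,Enhydra_major),Urocyon_borealis),(((((Gasterosteus_litoralis,Alnus_maculatus),Capsella_rubra),(Hordeum_arenarius,Meleagris_occidentalis)),((Oncorhynchus_rubra,Helarctos_domesticus),((Anas_occidentalis,Nomascus_robustus,Castanea_gracilis),(Pinus_robustus,((Picea_longipes,Prionailurus_sapiens),Camponotus_elegans),(Schizosaccharomyces_rubra,Panthera_vulgaris,Martes_longipes)),Oryza_palustris))),(Musca_rubra,Salmo_albus))).
Branch lengths along that path: 0.25 + 0.25 + 0.29 + 0.12 + 0.16 + 0.06 + 0.03 + 0.28 = 1.44.

1.44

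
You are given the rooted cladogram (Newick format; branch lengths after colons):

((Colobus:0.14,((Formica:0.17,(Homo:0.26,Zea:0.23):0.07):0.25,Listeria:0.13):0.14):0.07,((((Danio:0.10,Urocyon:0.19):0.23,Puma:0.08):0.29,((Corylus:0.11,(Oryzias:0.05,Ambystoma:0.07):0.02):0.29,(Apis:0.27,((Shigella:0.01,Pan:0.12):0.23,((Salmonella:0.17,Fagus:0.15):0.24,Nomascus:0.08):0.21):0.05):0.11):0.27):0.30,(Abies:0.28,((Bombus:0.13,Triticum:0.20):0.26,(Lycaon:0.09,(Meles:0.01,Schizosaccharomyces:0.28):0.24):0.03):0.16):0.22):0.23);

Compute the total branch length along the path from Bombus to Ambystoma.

The path runs Bombus → … → MRCA → … → Ambystoma; the MRCA is the node subtending ((((Danio,Urocyon),Puma),((Corylus,(Oryzias,Ambystoma)),(Apis,((Shigella,Pan),((Salmonella,Fagus),Nomascus))))),(Abies,((Bombus,Triticum),(Lycaon,(Meles,Schizosaccharomyces))))).
Branch lengths along that path: 0.13 + 0.26 + 0.16 + 0.22 + 0.30 + 0.27 + 0.29 + 0.02 + 0.07 = 1.72.

1.72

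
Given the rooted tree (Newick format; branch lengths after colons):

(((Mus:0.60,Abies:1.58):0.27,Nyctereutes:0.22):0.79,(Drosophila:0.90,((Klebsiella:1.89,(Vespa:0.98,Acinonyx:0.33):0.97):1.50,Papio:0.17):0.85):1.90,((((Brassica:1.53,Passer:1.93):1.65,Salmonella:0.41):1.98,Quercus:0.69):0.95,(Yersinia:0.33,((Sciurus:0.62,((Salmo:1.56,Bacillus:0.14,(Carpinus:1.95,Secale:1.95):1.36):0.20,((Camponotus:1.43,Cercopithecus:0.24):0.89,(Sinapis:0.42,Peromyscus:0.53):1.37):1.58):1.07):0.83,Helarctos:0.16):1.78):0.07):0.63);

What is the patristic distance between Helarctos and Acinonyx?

8.19

The path runs Helarctos → … → MRCA → … → Acinonyx; the MRCA is the root of the tree.
Branch lengths along that path: 0.16 + 1.78 + 0.07 + 0.63 + 1.90 + 0.85 + 1.50 + 0.97 + 0.33 = 8.19.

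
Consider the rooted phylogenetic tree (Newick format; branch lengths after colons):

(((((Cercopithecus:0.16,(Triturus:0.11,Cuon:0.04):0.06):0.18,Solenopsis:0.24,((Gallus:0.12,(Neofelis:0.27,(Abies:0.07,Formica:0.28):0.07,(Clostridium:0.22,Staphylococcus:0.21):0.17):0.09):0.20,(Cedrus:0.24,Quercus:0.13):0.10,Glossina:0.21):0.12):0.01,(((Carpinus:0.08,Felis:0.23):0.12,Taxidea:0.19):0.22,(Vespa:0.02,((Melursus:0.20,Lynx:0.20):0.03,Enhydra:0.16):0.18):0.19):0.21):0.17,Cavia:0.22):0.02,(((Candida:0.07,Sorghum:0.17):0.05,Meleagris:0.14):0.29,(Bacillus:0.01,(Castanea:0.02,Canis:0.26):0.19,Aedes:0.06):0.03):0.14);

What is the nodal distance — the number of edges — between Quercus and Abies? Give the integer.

The MRCA of Quercus and Abies is the node subtending ((Gallus,(Neofelis,(Abies,Formica),(Clostridium,Staphylococcus))),(Cedrus,Quercus),Glossina).
From Quercus up to that node: 2 branches. From Abies up to the same node: 4 branches. Total: 2 + 4 = 6.

6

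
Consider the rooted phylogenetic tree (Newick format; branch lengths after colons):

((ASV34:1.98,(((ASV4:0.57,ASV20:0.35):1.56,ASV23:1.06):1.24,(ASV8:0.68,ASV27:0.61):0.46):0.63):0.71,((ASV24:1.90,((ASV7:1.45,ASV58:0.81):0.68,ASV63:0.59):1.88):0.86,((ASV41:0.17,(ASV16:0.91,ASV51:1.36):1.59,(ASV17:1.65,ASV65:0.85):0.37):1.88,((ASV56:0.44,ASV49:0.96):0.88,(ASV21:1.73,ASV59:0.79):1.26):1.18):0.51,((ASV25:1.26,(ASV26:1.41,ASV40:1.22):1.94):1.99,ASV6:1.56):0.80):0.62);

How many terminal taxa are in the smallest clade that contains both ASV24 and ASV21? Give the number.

The MRCA of ASV24 and ASV21 is the node subtending ((ASV24,((ASV7,ASV58),ASV63)),((ASV41,(ASV16,ASV51),(ASV17,ASV65)),((ASV56,ASV49),(ASV21,ASV59))),((ASV25,(ASV26,ASV40)),ASV6)).
That clade contains 17 terminal taxa: ASV16, ASV17, ASV21, ASV24, ASV25, ASV26, ASV40, ASV41, ASV49, ASV51, ASV56, ASV58, ASV59, ASV6, ASV63, ASV65, ASV7.

17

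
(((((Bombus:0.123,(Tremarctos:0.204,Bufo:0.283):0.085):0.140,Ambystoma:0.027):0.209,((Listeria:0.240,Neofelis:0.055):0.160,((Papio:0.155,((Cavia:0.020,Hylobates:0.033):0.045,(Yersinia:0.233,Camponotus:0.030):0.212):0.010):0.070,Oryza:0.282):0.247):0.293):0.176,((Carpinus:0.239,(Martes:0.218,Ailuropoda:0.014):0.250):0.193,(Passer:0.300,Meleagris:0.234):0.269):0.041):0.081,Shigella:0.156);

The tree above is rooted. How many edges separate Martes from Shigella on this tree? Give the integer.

6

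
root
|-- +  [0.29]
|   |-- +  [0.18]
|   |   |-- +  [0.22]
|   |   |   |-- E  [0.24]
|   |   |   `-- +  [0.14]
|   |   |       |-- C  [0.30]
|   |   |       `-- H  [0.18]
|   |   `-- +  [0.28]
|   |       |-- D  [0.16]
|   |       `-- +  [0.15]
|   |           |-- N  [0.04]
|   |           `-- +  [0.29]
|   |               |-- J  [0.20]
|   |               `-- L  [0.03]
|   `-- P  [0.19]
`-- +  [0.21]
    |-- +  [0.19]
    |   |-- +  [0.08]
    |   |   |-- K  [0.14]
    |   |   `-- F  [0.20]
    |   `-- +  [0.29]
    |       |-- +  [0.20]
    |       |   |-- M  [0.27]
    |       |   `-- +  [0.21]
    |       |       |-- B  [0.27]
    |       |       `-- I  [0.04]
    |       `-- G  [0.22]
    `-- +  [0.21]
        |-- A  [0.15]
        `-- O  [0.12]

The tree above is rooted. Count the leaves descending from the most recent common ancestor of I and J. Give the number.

16

The MRCA of I and J is the root, so the clade is the entire tree.
That clade contains 16 terminal taxa: A, B, C, D, E, F, G, H, I, J, K, L, M, N, O, P.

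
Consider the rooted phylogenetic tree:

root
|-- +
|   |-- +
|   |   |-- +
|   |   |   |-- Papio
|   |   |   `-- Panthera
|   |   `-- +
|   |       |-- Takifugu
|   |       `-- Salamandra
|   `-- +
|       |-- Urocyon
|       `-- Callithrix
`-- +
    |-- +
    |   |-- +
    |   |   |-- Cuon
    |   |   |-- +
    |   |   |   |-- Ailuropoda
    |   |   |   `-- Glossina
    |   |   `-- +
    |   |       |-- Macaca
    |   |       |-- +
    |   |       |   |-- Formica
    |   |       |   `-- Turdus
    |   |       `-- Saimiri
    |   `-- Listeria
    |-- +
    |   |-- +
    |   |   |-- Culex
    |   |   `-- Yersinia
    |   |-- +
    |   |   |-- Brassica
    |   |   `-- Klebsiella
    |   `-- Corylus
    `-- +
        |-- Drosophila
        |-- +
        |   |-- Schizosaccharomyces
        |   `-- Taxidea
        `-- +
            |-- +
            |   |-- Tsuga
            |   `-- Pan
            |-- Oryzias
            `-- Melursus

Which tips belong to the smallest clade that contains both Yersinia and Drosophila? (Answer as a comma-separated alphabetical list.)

Ailuropoda, Brassica, Corylus, Culex, Cuon, Drosophila, Formica, Glossina, Klebsiella, Listeria, Macaca, Melursus, Oryzias, Pan, Saimiri, Schizosaccharomyces, Taxidea, Tsuga, Turdus, Yersinia

Tracing Yersinia: it sits inside (Culex,Yersinia).
Tracing Drosophila: it sits inside (Drosophila,(Schizosaccharomyces,Taxidea),((Tsuga,Pan),Oryzias,Melursus)).
The smallest clade enclosing both is (((Cuon,(Ailuropoda,Glossina),(Macaca,(Formica,Turdus),Saimiri)),Listeria),((Culex,Yersinia),(Brassica,Klebsiella),Corylus),(Drosophila,(Schizosaccharomyces,Taxidea),((Tsuga,Pan),Oryzias,Melursus))); the answer is its 20 terminal taxa in alphabetical order.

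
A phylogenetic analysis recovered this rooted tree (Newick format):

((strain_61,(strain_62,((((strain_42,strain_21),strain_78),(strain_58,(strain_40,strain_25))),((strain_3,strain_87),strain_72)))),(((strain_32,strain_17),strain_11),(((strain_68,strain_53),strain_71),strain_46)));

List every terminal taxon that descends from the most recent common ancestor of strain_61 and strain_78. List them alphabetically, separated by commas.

Tracing strain_61: it sits inside (strain_61,(strain_62,((((strain_42,strain_21),strain_78),(strain_58,(strain_40,strain_25))),((strain_3,strain_87),strain_72)))).
Tracing strain_78: it sits inside ((strain_42,strain_21),strain_78).
The smallest clade enclosing both is (strain_61,(strain_62,((((strain_42,strain_21),strain_78),(strain_58,(strain_40,strain_25))),((strain_3,strain_87),strain_72)))); the answer is its 11 terminal taxa in alphabetical order.

strain_21, strain_25, strain_3, strain_40, strain_42, strain_58, strain_61, strain_62, strain_72, strain_78, strain_87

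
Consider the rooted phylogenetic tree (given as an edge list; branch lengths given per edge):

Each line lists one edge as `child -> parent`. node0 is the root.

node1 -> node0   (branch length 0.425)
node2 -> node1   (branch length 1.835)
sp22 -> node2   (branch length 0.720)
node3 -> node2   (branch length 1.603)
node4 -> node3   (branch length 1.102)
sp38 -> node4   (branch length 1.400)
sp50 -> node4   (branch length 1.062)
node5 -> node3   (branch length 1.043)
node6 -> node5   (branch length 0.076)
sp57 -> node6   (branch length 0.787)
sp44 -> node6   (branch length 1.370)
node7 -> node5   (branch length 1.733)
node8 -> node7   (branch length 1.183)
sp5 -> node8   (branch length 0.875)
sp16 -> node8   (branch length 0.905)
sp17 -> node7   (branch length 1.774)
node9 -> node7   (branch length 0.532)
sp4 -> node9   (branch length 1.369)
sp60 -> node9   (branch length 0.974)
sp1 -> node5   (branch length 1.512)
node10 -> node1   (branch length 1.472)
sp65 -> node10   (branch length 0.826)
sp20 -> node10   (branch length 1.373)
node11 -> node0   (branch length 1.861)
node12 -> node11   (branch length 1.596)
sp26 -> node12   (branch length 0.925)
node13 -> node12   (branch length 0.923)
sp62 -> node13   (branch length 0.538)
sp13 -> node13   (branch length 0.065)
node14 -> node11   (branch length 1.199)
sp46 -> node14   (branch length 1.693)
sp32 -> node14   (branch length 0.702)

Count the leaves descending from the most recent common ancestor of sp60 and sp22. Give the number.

The MRCA of sp60 and sp22 is the node subtending (sp22,((sp38,sp50),((sp57,sp44),((sp5,sp16),sp17,(sp4,sp60)),sp1))).
That clade contains 11 terminal taxa: sp1, sp16, sp17, sp22, sp38, sp4, sp44, sp5, sp50, sp57, sp60.

11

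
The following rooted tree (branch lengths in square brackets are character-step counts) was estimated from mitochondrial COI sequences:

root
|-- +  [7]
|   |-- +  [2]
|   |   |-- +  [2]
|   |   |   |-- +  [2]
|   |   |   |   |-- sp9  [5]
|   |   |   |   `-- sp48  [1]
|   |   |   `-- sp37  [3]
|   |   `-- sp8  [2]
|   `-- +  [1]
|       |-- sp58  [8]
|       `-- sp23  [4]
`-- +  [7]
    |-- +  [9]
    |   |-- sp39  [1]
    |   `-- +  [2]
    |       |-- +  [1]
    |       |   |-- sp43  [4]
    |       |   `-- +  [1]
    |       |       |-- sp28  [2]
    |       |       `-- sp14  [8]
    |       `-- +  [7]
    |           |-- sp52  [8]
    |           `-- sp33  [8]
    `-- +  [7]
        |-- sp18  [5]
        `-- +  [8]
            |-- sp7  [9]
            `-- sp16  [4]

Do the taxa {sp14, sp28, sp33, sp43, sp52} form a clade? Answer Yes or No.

Yes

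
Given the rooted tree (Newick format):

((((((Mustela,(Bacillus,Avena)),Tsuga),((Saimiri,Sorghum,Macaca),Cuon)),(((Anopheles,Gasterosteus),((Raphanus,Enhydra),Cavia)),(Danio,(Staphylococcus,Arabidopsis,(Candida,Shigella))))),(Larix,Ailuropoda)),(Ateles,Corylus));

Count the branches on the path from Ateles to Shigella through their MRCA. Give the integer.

9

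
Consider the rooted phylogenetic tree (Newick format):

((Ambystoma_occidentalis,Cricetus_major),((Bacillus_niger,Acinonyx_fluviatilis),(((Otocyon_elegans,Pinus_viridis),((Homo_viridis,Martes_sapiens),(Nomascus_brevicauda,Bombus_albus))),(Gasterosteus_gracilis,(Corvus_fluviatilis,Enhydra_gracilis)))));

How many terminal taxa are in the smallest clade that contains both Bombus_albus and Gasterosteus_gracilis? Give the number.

9

The MRCA of Bombus_albus and Gasterosteus_gracilis is the node subtending (((Otocyon_elegans,Pinus_viridis),((Homo_viridis,Martes_sapiens),(Nomascus_brevicauda,Bombus_albus))),(Gasterosteus_gracilis,(Corvus_fluviatilis,Enhydra_gracilis))).
That clade contains 9 terminal taxa: Bombus_albus, Corvus_fluviatilis, Enhydra_gracilis, Gasterosteus_gracilis, Homo_viridis, Martes_sapiens, Nomascus_brevicauda, Otocyon_elegans, Pinus_viridis.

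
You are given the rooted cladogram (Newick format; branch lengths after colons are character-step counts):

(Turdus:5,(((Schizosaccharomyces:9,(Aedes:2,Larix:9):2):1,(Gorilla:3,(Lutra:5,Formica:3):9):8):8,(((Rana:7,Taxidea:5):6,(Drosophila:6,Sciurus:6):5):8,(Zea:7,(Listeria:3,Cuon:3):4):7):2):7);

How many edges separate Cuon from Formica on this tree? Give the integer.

8

The MRCA of Cuon and Formica is the node subtending (((Schizosaccharomyces,(Aedes,Larix)),(Gorilla,(Lutra,Formica))),(((Rana,Taxidea),(Drosophila,Sciurus)),(Zea,(Listeria,Cuon)))).
From Cuon up to that node: 4 branches. From Formica up to the same node: 4 branches. Total: 4 + 4 = 8.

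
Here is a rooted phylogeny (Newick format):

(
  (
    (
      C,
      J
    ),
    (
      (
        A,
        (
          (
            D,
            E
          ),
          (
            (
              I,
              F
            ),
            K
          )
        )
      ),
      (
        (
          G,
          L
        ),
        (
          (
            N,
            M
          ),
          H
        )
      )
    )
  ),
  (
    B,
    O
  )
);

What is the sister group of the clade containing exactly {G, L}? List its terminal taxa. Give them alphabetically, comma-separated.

The clade containing exactly {G, L} attaches to the tree at the node subtending ((G,L),((N,M),H)).
The other lineage descending from that same node — the sister group — is ((N,M),H); its 3 tips in alphabetical order are the answer.

H, M, N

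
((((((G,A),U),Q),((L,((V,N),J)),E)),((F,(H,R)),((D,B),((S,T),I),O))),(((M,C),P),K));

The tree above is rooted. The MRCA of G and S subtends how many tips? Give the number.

18

The MRCA of G and S is the node subtending (((((G,A),U),Q),((L,((V,N),J)),E)),((F,(H,R)),((D,B),((S,T),I),O))).
That clade contains 18 terminal taxa: A, B, D, E, F, G, H, I, J, L, N, O, Q, R, S, T, U, V.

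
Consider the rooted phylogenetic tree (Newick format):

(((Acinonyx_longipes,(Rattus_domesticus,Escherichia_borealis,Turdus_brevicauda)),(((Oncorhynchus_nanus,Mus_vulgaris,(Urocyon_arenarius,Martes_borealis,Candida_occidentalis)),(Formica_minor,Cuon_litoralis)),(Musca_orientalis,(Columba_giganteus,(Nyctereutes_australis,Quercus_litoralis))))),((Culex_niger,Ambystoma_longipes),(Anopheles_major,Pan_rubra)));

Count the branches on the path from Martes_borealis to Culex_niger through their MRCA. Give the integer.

9

The MRCA of Martes_borealis and Culex_niger is the root of the tree.
From Martes_borealis up to that node: 6 branches. From Culex_niger up to the same node: 3 branches. Total: 6 + 3 = 9.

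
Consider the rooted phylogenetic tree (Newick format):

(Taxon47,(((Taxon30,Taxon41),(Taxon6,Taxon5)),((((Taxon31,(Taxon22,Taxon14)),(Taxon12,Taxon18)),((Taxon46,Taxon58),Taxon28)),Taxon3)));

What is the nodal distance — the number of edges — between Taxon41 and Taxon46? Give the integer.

8

The MRCA of Taxon41 and Taxon46 is the node subtending (((Taxon30,Taxon41),(Taxon6,Taxon5)),((((Taxon31,(Taxon22,Taxon14)),(Taxon12,Taxon18)),((Taxon46,Taxon58),Taxon28)),Taxon3)).
From Taxon41 up to that node: 3 branches. From Taxon46 up to the same node: 5 branches. Total: 3 + 5 = 8.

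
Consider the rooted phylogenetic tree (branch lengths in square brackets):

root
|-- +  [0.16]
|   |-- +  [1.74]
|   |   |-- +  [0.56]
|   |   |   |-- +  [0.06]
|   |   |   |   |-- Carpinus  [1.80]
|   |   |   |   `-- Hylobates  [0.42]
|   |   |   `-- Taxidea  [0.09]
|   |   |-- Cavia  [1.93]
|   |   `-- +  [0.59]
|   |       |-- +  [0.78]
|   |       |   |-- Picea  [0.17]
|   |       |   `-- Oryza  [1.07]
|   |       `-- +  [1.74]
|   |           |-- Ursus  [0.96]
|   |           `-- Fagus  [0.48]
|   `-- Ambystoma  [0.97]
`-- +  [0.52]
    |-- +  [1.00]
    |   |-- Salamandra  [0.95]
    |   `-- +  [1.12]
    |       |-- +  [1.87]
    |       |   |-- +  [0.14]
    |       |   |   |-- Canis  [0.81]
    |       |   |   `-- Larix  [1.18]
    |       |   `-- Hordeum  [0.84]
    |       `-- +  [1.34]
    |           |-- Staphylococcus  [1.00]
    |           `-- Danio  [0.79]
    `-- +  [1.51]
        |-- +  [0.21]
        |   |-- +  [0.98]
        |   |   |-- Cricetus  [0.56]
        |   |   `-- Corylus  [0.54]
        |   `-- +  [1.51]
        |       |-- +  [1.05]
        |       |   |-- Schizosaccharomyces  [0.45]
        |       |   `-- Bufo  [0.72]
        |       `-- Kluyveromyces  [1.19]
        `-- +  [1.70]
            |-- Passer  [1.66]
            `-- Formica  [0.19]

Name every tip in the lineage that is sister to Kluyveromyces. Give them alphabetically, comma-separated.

Kluyveromyces attaches to the tree at the node subtending ((Schizosaccharomyces,Bufo),Kluyveromyces).
The other lineage descending from that same node — the sister group — is (Schizosaccharomyces,Bufo); its 2 tips in alphabetical order are the answer.

Bufo, Schizosaccharomyces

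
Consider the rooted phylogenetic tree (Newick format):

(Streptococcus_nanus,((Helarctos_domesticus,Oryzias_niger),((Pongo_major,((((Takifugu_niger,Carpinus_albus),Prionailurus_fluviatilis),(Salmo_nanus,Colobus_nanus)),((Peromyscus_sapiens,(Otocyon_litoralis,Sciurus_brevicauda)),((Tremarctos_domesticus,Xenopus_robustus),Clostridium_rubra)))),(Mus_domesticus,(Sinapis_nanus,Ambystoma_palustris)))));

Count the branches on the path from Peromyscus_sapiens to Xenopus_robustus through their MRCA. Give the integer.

The MRCA of Peromyscus_sapiens and Xenopus_robustus is the node subtending ((Peromyscus_sapiens,(Otocyon_litoralis,Sciurus_brevicauda)),((Tremarctos_domesticus,Xenopus_robustus),Clostridium_rubra)).
From Peromyscus_sapiens up to that node: 2 branches. From Xenopus_robustus up to the same node: 3 branches. Total: 2 + 3 = 5.

5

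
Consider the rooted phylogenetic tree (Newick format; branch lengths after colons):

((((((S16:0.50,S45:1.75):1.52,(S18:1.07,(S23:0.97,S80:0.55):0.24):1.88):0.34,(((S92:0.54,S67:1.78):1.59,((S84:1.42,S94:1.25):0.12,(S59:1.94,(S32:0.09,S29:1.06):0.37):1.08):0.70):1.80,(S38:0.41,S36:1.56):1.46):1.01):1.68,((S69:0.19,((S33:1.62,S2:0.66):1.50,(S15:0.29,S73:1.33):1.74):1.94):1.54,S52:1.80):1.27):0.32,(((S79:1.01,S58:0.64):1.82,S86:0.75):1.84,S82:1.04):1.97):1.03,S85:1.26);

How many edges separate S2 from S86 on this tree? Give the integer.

The MRCA of S2 and S86 is the node subtending (((((S16,S45),(S18,(S23,S80))),(((S92,S67),((S84,S94),(S59,(S32,S29)))),(S38,S36))),((S69,((S33,S2),(S15,S73))),S52)),(((S79,S58),S86),S82)).
From S2 up to that node: 6 branches. From S86 up to the same node: 3 branches. Total: 6 + 3 = 9.

9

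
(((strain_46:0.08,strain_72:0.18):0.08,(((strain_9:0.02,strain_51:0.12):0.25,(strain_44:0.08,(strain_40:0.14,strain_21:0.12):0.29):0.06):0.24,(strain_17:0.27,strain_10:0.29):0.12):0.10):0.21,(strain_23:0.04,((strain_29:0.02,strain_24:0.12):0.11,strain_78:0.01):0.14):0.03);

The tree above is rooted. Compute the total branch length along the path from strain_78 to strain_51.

1.10

The path runs strain_78 → … → MRCA → … → strain_51; the MRCA is the root of the tree.
Branch lengths along that path: 0.01 + 0.14 + 0.03 + 0.21 + 0.10 + 0.24 + 0.25 + 0.12 = 1.10.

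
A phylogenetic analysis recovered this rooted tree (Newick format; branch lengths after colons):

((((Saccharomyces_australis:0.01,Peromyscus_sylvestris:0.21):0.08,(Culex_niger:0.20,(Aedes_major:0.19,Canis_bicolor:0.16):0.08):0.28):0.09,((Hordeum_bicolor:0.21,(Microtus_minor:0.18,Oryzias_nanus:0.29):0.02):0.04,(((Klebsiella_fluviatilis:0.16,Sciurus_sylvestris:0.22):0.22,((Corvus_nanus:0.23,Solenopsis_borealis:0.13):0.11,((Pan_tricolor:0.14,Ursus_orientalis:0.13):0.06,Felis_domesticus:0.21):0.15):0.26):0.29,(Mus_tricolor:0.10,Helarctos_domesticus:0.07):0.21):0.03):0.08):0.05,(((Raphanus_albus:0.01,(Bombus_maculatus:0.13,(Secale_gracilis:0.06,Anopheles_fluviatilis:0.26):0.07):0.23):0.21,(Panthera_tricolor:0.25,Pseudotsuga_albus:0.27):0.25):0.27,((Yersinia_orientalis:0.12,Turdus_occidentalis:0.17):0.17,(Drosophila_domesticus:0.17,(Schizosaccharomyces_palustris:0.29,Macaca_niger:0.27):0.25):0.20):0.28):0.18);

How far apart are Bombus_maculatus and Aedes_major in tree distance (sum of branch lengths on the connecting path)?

The path runs Bombus_maculatus → … → MRCA → … → Aedes_major; the MRCA is the root of the tree.
Branch lengths along that path: 0.13 + 0.23 + 0.21 + 0.27 + 0.18 + 0.05 + 0.09 + 0.28 + 0.08 + 0.19 = 1.71.

1.71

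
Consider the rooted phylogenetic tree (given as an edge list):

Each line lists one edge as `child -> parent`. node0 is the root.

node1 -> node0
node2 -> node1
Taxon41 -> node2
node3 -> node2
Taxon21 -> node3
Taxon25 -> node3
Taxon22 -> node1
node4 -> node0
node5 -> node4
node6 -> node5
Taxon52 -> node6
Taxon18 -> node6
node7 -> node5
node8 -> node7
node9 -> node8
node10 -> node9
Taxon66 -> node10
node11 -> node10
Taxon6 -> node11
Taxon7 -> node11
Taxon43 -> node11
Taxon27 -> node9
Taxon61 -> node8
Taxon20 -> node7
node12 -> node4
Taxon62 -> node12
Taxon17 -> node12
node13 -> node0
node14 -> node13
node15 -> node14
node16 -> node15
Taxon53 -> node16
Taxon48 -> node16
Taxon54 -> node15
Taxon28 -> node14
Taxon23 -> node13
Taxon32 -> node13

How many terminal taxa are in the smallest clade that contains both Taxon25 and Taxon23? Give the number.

21

The MRCA of Taxon25 and Taxon23 is the root, so the clade is the entire tree.
That clade contains 21 terminal taxa: Taxon17, Taxon18, Taxon20, Taxon21, Taxon22, Taxon23, Taxon25, Taxon27, Taxon28, Taxon32, Taxon41, Taxon43, Taxon48, Taxon52, Taxon53, Taxon54, Taxon6, Taxon61, Taxon62, Taxon66, Taxon7.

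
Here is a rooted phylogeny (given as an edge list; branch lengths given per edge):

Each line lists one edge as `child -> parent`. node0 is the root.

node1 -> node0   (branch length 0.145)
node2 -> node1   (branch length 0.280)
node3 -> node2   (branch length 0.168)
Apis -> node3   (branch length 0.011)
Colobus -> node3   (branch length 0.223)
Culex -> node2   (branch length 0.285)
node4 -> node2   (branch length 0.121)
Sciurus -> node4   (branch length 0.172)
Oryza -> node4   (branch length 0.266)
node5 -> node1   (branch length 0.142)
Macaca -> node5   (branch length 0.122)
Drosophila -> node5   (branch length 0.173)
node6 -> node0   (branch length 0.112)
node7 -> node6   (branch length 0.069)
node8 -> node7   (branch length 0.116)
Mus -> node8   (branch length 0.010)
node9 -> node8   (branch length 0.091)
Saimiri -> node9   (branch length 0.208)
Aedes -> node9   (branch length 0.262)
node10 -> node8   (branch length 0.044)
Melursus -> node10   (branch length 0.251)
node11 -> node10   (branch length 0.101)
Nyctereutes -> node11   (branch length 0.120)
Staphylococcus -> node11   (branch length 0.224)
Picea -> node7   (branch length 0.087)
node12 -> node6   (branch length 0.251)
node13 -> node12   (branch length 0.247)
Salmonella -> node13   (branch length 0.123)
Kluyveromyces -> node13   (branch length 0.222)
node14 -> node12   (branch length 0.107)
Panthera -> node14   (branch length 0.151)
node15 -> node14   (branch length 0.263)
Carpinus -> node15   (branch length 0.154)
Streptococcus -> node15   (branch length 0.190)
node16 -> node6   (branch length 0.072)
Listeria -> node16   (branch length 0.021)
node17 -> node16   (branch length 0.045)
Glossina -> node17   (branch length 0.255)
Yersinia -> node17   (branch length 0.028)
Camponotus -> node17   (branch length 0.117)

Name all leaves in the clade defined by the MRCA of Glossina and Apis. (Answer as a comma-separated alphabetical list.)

Tracing Glossina: it sits inside (Glossina,Yersinia,Camponotus).
Tracing Apis: it sits inside (Apis,Colobus).
The smallest clade enclosing both is the whole tree (their MRCA is the root), so the answer is all 23 tips in alphabetical order.

Aedes, Apis, Camponotus, Carpinus, Colobus, Culex, Drosophila, Glossina, Kluyveromyces, Listeria, Macaca, Melursus, Mus, Nyctereutes, Oryza, Panthera, Picea, Saimiri, Salmonella, Sciurus, Staphylococcus, Streptococcus, Yersinia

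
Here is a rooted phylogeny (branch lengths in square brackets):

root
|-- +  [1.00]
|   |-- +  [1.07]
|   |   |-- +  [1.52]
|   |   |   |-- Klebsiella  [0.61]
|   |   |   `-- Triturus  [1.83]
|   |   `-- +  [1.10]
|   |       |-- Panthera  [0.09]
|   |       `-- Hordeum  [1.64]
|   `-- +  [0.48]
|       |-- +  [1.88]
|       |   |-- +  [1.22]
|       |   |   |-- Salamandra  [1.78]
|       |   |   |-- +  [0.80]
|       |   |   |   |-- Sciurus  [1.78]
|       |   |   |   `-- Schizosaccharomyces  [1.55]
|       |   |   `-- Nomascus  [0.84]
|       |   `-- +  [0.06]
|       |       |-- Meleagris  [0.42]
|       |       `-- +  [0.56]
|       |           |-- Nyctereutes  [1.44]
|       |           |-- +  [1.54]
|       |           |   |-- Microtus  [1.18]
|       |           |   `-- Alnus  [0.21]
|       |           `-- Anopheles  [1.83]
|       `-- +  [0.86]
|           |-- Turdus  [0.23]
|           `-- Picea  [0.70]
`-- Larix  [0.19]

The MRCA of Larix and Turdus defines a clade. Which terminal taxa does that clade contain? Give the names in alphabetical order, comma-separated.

Alnus, Anopheles, Hordeum, Klebsiella, Larix, Meleagris, Microtus, Nomascus, Nyctereutes, Panthera, Picea, Salamandra, Schizosaccharomyces, Sciurus, Triturus, Turdus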